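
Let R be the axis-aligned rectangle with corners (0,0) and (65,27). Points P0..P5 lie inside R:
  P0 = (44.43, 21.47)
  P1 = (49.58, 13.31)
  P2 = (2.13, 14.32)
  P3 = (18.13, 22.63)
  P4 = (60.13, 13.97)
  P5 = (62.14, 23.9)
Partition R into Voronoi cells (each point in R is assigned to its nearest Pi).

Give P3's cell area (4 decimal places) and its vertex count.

1. box [0,65]×[0,27]: [(0, 0) (65, 0) (65, 27) (0, 27)]
2. ⊥bis P3·P0 via (31.28,22.05): [(0, 0) (30.3075, 0) (31.4983, 27) (0, 27)]  |A|=834.378
3. ⊥bis P3·P1 via (33.855,17.97): [(0, 0) (28.5297, 0) (30.6183, 7.0479) (31.4983, 27) (0, 27)]  |A|=828.1133
4. ⊥bis P3·P2 via (10.13,18.475): [(19.7255, 0) (28.5297, 0) (30.6183, 7.0479) (31.4983, 27) (5.7023, 27)]  |A|=484.8383
5. ⊥bis P3·P4 via (39.13,18.3): [(19.7255, 0) (28.5297, 0) (30.6183, 7.0479) (31.4983, 27) (5.7023, 27)]  |A|=484.8383
6. ⊥bis P3·P5 via (40.135,23.265): [(19.7255, 0) (28.5297, 0) (30.6183, 7.0479) (31.4983, 27) (5.7023, 27)]  |A|=484.8383
7. canonical 5-gon: [(19.7255, 0) (28.5297, 0) (30.6183, 7.0479) (31.4983, 27) (5.7023, 27)]
8. shoelace: 484.8383

Area of P3's cell: 484.8383 (5 vertices)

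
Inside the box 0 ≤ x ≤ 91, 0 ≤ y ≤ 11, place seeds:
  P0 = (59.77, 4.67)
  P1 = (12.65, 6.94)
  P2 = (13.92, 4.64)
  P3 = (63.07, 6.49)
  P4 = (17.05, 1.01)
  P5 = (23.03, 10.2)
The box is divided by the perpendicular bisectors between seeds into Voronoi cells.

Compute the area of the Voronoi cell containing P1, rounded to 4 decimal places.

Area of P1's cell: 132.8639

1. box [0,91]×[0,11]: [(0, 0) (91, 0) (91, 11) (0, 11)]
2. ⊥bis P1·P0 via (36.21,5.805): [(0, 0) (35.9303, 0) (36.4603, 11) (0, 11)]  |A|=398.1484
3. ⊥bis P1·P2 via (13.285,5.79): [(0, 0) (2.7992, 0) (22.7204, 11) (0, 11)]  |A|=140.3578
4. ⊥bis P1·P3 via (37.86,6.715): [(0, 0) (2.7992, 0) (22.7204, 11) (0, 11)]  |A|=140.3578
5. ⊥bis P1·P4 via (14.85,3.975): [(0, 0) (2.7992, 0) (22.7204, 11) (0, 11)]  |A|=140.3578
6. ⊥bis P1·P5 via (17.84,8.57): [(0, 0) (2.7992, 0) (17.9109, 8.3443) (17.0768, 11) (0, 11)]  |A|=132.8639
7. canonical 5-gon: [(0, 0) (2.7992, 0) (17.9109, 8.3443) (17.0768, 11) (0, 11)]
8. shoelace: 132.8639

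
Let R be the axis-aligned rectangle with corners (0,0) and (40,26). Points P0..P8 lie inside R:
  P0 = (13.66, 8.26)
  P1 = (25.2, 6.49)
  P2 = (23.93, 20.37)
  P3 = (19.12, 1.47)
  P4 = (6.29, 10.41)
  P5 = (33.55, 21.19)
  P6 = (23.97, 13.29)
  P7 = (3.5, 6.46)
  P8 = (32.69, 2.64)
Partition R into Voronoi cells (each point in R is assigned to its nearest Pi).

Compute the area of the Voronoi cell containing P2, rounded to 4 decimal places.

Area of P2's cell: 153.8860

1. box [0,40]×[0,26]: [(0, 0) (40, 0) (40, 26) (0, 26)]
2. ⊥bis P2·P0 via (18.795,14.315): [(35.6747, 0) (40, 0) (40, 26) (5.0165, 26)]  |A|=511.0144
3. ⊥bis P2·P1 via (24.565,13.43): [(20.2988, 13.0397) (40, 14.8423) (40, 26) (5.0165, 26)]  |A|=336.6093
4. ⊥bis P2·P3 via (21.525,10.92): [(20.2988, 13.0397) (40, 14.8423) (40, 26) (5.0165, 26)]  |A|=336.6093
5. ⊥bis P2·P4 via (15.11,15.39): [(12.8889, 19.3237) (20.2988, 13.0397) (40, 14.8423) (40, 26) (9.1193, 26)]  |A|=322.9134
6. ⊥bis P2·P5 via (28.74,20.78): [(12.8889, 19.3237) (20.2988, 13.0397) (29.3293, 13.8659) (28.2951, 26) (9.1193, 26)]  |A|=192.369
7. ⊥bis P2·P6 via (23.95,16.83): [(12.8889, 19.3237) (15.8831, 16.7844) (29.0742, 16.859) (28.2951, 26) (9.1193, 26)]  |A|=153.886
8. ⊥bis P2·P7 via (13.715,13.415): [(12.8889, 19.3237) (15.8831, 16.7844) (29.0742, 16.859) (28.2951, 26) (9.1193, 26)]  |A|=153.886
9. ⊥bis P2·P8 via (28.31,11.505): [(12.8889, 19.3237) (15.8831, 16.7844) (29.0742, 16.859) (28.2951, 26) (9.1193, 26)]  |A|=153.886
10. canonical 5-gon: [(12.8889, 19.3237) (15.8831, 16.7844) (29.0742, 16.859) (28.2951, 26) (9.1193, 26)]
11. shoelace: 153.886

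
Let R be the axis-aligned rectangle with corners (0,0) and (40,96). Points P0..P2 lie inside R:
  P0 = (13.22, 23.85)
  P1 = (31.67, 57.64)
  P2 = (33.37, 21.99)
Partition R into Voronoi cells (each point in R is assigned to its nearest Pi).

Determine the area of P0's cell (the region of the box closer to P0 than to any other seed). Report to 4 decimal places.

1. box [0,40]×[0,96]: [(0, 0) (40, 0) (40, 96) (0, 96)]
2. ⊥bis P0·P1 via (22.445,40.745): [(0, 53.0004) (0, 0) (40, 0) (40, 31.1596)]  |A|=1683.2007
3. ⊥bis P0·P2 via (23.295,22.92): [(24.8206, 39.4478) (0, 53.0004) (0, 0) (21.1793, 0)]  |A|=1075.4913
4. canonical 4-gon: [(24.8206, 39.4478) (0, 53.0004) (0, 0) (21.1793, 0)]
5. shoelace: 1075.4913

Area of P0's cell: 1075.4913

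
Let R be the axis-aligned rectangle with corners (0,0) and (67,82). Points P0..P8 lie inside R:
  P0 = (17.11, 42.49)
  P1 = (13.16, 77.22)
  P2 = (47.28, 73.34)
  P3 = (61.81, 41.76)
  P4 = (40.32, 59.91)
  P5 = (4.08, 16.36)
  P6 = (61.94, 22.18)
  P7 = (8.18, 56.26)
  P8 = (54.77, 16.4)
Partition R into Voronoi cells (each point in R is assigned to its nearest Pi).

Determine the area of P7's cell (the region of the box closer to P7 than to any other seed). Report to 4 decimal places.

1. box [0,67]×[0,82]: [(0, 0) (67, 0) (67, 82) (0, 82)]
2. ⊥bis P7·P0 via (12.645,49.375): [(0, 41.1746) (62.9525, 82) (0, 82)]  |A|=1285.0319
3. ⊥bis P7·P1 via (10.67,66.74): [(0, 69.2751) (0, 41.1746) (31.7124, 61.7404)]  |A|=445.5682
4. ⊥bis P7·P2 via (27.73,64.8): [(28.7601, 62.4419) (0, 69.2751) (0, 41.1746) (29.6506, 60.4033)]  |A|=442.8713
5. ⊥bis P7·P3 via (34.995,49.01): [(28.7601, 62.4419) (0, 69.2751) (0, 41.1746) (29.6506, 60.4033)]  |A|=442.8713
6. ⊥bis P7·P4 via (24.25,58.085): [(23.6164, 63.664) (0, 69.2751) (0, 41.1746) (24.3752, 56.9822)]  |A|=419.2502
7. ⊥bis P7·P5 via (6.13,36.31): [(23.6164, 63.664) (0, 69.2751) (0, 41.1746) (24.3752, 56.9822)]  |A|=419.2502
8. ⊥bis P7·P6 via (35.06,39.22): [(23.6164, 63.664) (0, 69.2751) (0, 41.1746) (24.3752, 56.9822)]  |A|=419.2502
9. ⊥bis P7·P8 via (31.475,36.33): [(23.6164, 63.664) (0, 69.2751) (0, 41.1746) (24.3752, 56.9822)]  |A|=419.2502
10. canonical 4-gon: [(23.6164, 63.664) (0, 69.2751) (0, 41.1746) (24.3752, 56.9822)]
11. shoelace: 419.2502

Area of P7's cell: 419.2502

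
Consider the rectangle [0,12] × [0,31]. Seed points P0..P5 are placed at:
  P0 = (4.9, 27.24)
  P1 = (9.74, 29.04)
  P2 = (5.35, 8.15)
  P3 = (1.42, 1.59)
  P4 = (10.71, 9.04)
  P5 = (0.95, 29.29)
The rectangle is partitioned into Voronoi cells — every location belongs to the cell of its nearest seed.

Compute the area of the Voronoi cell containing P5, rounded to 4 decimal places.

Area of P5's cell: 18.1836

1. box [0,12]×[0,31]: [(0, 0) (12, 0) (12, 31) (0, 31)]
2. ⊥bis P5·P0 via (2.925,28.265): [(0, 22.629) (4.3444, 31) (0, 31)]  |A|=18.1836
3. ⊥bis P5·P1 via (5.345,29.165): [(0, 22.629) (4.3444, 31) (0, 31)]  |A|=18.1836
4. ⊥bis P5·P2 via (3.15,18.72): [(0, 22.629) (4.3444, 31) (0, 31)]  |A|=18.1836
5. ⊥bis P5·P3 via (1.185,15.44): [(0, 22.629) (4.3444, 31) (0, 31)]  |A|=18.1836
6. ⊥bis P5·P4 via (5.83,19.165): [(0, 22.629) (4.3444, 31) (0, 31)]  |A|=18.1836
7. canonical 3-gon: [(0, 22.629) (4.3444, 31) (0, 31)]
8. shoelace: 18.1836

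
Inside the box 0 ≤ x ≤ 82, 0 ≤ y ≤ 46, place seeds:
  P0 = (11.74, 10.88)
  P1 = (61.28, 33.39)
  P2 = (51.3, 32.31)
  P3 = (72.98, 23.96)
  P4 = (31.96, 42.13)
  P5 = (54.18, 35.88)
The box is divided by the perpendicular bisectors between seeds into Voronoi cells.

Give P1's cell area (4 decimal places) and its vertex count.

Area of P1's cell: 325.0932 (4 vertices)

1. box [0,82]×[0,46]: [(0, 0) (82, 0) (82, 46) (0, 46)]
2. ⊥bis P1·P0 via (36.51,22.135): [(46.5677, 0) (82, 0) (82, 46) (25.6662, 46)]  |A|=2110.6198
3. ⊥bis P1·P2 via (56.29,32.85): [(59.8449, 0) (82, 0) (82, 46) (54.867, 46)]  |A|=1133.6271
4. ⊥bis P1·P3 via (67.13,28.675): [(57.9715, 17.3118) (81.0937, 46) (54.867, 46)]  |A|=376.1979
5. ⊥bis P1·P4 via (46.62,37.76): [(57.9715, 17.3118) (81.0937, 46) (54.867, 46)]  |A|=376.1979
6. ⊥bis P1·P5 via (57.73,34.635): [(56.4819, 31.0763) (57.9715, 17.3118) (81.0937, 46) (61.7158, 46)]  |A|=325.0932
7. canonical 4-gon: [(56.4819, 31.0763) (57.9715, 17.3118) (81.0937, 46) (61.7158, 46)]
8. shoelace: 325.0932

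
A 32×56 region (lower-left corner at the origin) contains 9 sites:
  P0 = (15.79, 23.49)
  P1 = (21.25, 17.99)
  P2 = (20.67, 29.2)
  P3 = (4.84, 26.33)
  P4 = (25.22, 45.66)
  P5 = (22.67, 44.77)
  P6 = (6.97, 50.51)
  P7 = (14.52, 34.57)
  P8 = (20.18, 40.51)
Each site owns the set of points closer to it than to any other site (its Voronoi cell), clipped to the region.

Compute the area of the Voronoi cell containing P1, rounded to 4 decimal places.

Area of P1's cell: 516.4604

1. box [0,32]×[0,56]: [(0, 0) (32, 0) (32, 56) (0, 56)]
2. ⊥bis P1·P0 via (18.52,20.74): [(0, 2.3547) (0, 0) (32, 0) (32, 34.122)]  |A|=583.6265
3. ⊥bis P1·P2 via (20.96,23.595): [(21.4199, 23.6188) (0, 2.3547) (0, 0) (32, 0) (32, 24.1662)]  |A|=530.9599
4. ⊥bis P1·P3 via (13.045,22.16): [(21.4199, 23.6188) (6.0133, 8.3243) (1.7827, 0) (32, 0) (32, 24.1662)]  |A|=516.4604
5. ⊥bis P1·P4 via (23.235,31.825): [(21.4199, 23.6188) (6.0133, 8.3243) (1.7827, 0) (32, 0) (32, 24.1662)]  |A|=516.4604
6. ⊥bis P1·P5 via (21.96,31.38): [(21.4199, 23.6188) (6.0133, 8.3243) (1.7827, 0) (32, 0) (32, 24.1662)]  |A|=516.4604
7. ⊥bis P1·P6 via (14.11,34.25): [(21.4199, 23.6188) (6.0133, 8.3243) (1.7827, 0) (32, 0) (32, 24.1662)]  |A|=516.4604
8. ⊥bis P1·P7 via (17.885,26.28): [(21.4199, 23.6188) (6.0133, 8.3243) (1.7827, 0) (32, 0) (32, 24.1662)]  |A|=516.4604
9. ⊥bis P1·P8 via (20.715,29.25): [(21.4199, 23.6188) (6.0133, 8.3243) (1.7827, 0) (32, 0) (32, 24.1662)]  |A|=516.4604
10. canonical 5-gon: [(21.4199, 23.6188) (6.0133, 8.3243) (1.7827, 0) (32, 0) (32, 24.1662)]
11. shoelace: 516.4604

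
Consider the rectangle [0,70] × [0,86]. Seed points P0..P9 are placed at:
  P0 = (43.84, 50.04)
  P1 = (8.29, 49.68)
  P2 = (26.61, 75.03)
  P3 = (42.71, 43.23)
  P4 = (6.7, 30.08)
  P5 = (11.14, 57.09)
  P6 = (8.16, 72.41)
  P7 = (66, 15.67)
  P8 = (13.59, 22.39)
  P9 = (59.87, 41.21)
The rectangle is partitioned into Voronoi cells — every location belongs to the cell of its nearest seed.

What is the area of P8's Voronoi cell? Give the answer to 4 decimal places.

Area of P8's cell: 1082.1691

1. box [0,70]×[0,86]: [(0, 0) (70, 0) (70, 86) (0, 86)]
2. ⊥bis P8·P0 via (28.715,36.215): [(0, 67.6301) (0, 0) (61.8173, 0)]  |A|=2090.3567
3. ⊥bis P8·P1 via (10.94,36.035): [(26.175, 38.9938) (0, 33.9103) (0, 0) (61.8173, 0)]  |A|=1649.0481
4. ⊥bis P8·P2 via (20.1,48.71): [(26.175, 38.9938) (0, 33.9103) (0, 0) (61.8173, 0)]  |A|=1649.0481
5. ⊥bis P8·P3 via (28.15,32.81): [(24.0235, 38.576) (0, 33.9103) (0, 0) (51.6308, 0)]  |A|=1403.1766
6. ⊥bis P8·P4 via (10.145,26.235): [(24.0235, 38.576) (23.8899, 38.55) (0, 17.1454) (0, 0) (51.6308, 0)]  |A|=1202.9202
7. ⊥bis P8·P5 via (12.365,39.74): [(24.0235, 38.576) (23.8899, 38.55) (0, 17.1454) (0, 0) (51.6308, 0)]  |A|=1202.9202
8. ⊥bis P8·P6 via (10.875,47.4): [(24.0235, 38.576) (23.8899, 38.55) (0, 17.1454) (0, 0) (51.6308, 0)]  |A|=1202.9202
9. ⊥bis P8·P7 via (39.795,19.03): [(39.5241, 16.9169) (24.0235, 38.576) (23.8899, 38.55) (0, 17.1454) (0, 0) (37.355, 0)]  |A|=1082.1691
10. ⊥bis P8·P9 via (36.73,31.8): [(39.5241, 16.9169) (24.0235, 38.576) (23.8899, 38.55) (0, 17.1454) (0, 0) (37.355, 0)]  |A|=1082.1691
11. canonical 6-gon: [(39.5241, 16.9169) (24.0235, 38.576) (23.8899, 38.55) (0, 17.1454) (0, 0) (37.355, 0)]
12. shoelace: 1082.1691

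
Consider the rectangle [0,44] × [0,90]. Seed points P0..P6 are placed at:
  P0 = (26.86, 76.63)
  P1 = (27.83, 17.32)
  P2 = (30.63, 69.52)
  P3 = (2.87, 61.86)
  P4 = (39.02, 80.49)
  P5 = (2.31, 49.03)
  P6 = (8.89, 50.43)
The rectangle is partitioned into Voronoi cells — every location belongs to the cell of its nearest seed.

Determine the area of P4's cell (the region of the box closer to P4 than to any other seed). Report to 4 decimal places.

1. box [0,44]×[0,90]: [(0, 0) (44, 0) (44, 90) (0, 90)]
2. ⊥bis P4·P0 via (32.94,78.56): [(44, 43.7181) (44, 90) (29.3086, 90)]  |A|=339.9738
3. ⊥bis P4·P1 via (33.425,48.905): [(42.8855, 47.2292) (44, 47.0317) (44, 90) (29.3086, 90)]  |A|=338.1273
4. ⊥bis P4·P2 via (34.825,75.005): [(33.8259, 75.7691) (44, 67.9878) (44, 90) (29.3086, 90)]  |A|=216.5129
5. ⊥bis P4·P3 via (20.945,71.175): [(33.8259, 75.7691) (44, 67.9878) (44, 90) (29.3086, 90)]  |A|=216.5129
6. ⊥bis P4·P5 via (20.665,64.76): [(33.8259, 75.7691) (44, 67.9878) (44, 90) (29.3086, 90)]  |A|=216.5129
7. ⊥bis P4·P6 via (23.955,65.46): [(33.8259, 75.7691) (44, 67.9878) (44, 90) (29.3086, 90)]  |A|=216.5129
8. canonical 4-gon: [(33.8259, 75.7691) (44, 67.9878) (44, 90) (29.3086, 90)]
9. shoelace: 216.5129

Area of P4's cell: 216.5129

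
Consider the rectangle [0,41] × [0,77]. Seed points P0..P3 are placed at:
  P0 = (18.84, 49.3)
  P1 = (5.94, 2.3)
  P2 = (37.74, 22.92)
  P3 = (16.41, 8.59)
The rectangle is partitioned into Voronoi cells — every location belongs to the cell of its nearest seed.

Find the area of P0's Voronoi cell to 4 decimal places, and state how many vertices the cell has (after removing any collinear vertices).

1. box [0,41]×[0,77]: [(0, 0) (41, 0) (41, 77) (0, 77)]
2. ⊥bis P0·P1 via (12.39,25.8): [(0, 29.2007) (41, 17.9475) (41, 77) (0, 77)]  |A|=2190.4634
3. ⊥bis P0·P2 via (28.29,36.11): [(0, 29.2007) (13.4815, 25.5004) (41, 45.2161) (41, 77) (0, 77)]  |A|=1815.2674
4. ⊥bis P0·P3 via (17.625,28.945): [(0, 29.997) (18.2382, 28.9084) (41, 45.2161) (41, 77) (0, 77)]  |A|=1776.2322
5. canonical 5-gon: [(0, 29.997) (18.2382, 28.9084) (41, 45.2161) (41, 77) (0, 77)]
6. shoelace: 1776.2322

Area of P0's cell: 1776.2322 (5 vertices)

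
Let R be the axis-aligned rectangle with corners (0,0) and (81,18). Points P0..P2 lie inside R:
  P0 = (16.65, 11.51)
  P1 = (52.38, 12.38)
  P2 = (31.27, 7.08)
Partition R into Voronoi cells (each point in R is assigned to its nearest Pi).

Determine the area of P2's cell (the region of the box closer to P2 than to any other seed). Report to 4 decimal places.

1. box [0,81]×[0,18]: [(0, 0) (81, 0) (81, 18) (0, 18)]
2. ⊥bis P2·P0 via (23.96,9.295): [(21.1435, 0) (81, 0) (81, 18) (26.5977, 18)]  |A|=1028.329
3. ⊥bis P2·P1 via (41.825,9.73): [(21.1435, 0) (44.2679, 0) (39.7487, 18) (26.5977, 18)]  |A|=326.478
4. canonical 4-gon: [(21.1435, 0) (44.2679, 0) (39.7487, 18) (26.5977, 18)]
5. shoelace: 326.478

Area of P2's cell: 326.4780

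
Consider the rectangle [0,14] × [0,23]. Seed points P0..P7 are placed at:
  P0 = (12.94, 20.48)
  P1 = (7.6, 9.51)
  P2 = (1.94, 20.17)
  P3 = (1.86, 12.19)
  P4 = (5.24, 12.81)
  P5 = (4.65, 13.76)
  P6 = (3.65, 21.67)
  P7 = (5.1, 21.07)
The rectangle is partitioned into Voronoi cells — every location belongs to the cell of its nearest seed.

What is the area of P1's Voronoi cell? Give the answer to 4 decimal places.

1. box [0,14]×[0,23]: [(0, 0) (14, 0) (14, 23) (0, 23)]
2. ⊥bis P1·P0 via (10.27,14.995): [(0, 19.9943) (0, 0) (14, 0) (14, 13.1793)]  |A|=232.2149
3. ⊥bis P1·P2 via (4.77,14.84): [(7.5529, 16.3176) (0, 12.3073) (0, 0) (14, 0) (14, 13.1793)]  |A|=203.1855
4. ⊥bis P1·P3 via (4.73,10.85): [(7.5529, 16.3176) (7.1938, 16.1269) (0, 0.7193) (0, 0) (14, 0) (14, 13.1793)]  |A|=161.5046
5. ⊥bis P1·P4 via (6.42,11.16): [(11.1699, 14.5569) (4.1001, 9.5009) (0, 0.7193) (0, 0) (14, 0) (14, 13.1793)]  |A|=145.2421
6. ⊥bis P1·P5 via (6.125,11.635): [(11.1699, 14.5569) (4.1001, 9.5009) (0, 0.7193) (0, 0) (14, 0) (14, 13.1793)]  |A|=145.2421
7. ⊥bis P1·P6 via (5.625,15.59): [(11.1699, 14.5569) (4.1001, 9.5009) (0, 0.7193) (0, 0) (14, 0) (14, 13.1793)]  |A|=145.2421
8. ⊥bis P1·P7 via (6.35,15.29): [(11.1699, 14.5569) (4.1001, 9.5009) (0, 0.7193) (0, 0) (14, 0) (14, 13.1793)]  |A|=145.2421
9. canonical 6-gon: [(11.1699, 14.5569) (4.1001, 9.5009) (0, 0.7193) (0, 0) (14, 0) (14, 13.1793)]
10. shoelace: 145.2421

Area of P1's cell: 145.2421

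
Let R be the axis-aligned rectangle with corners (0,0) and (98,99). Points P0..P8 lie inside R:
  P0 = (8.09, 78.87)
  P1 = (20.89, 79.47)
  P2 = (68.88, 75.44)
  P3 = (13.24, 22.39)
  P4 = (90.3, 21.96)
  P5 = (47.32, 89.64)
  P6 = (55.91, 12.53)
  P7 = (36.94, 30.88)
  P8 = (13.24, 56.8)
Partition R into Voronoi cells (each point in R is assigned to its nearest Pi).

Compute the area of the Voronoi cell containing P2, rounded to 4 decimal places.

1. box [0,98]×[0,99]: [(0, 0) (98, 0) (98, 99) (0, 99)]
2. ⊥bis P2·P0 via (38.485,77.155): [(34.1316, 0) (98, 0) (98, 99) (39.7176, 99)]  |A|=6046.4645
3. ⊥bis P2·P1 via (44.885,77.455): [(38.3807, 0) (98, 0) (98, 99) (46.6943, 99)]  |A|=5490.7919
4. ⊥bis P2·P3 via (41.06,48.915): [(42.3727, 47.5382) (87.698, 0) (98, 0) (98, 99) (46.6943, 99)]  |A|=4318.5619
5. ⊥bis P2·P4 via (79.59,48.7): [(42.3727, 47.5382) (51.856, 37.5919) (98, 56.0736) (98, 99) (46.6943, 99)]  |A|=2831.1967
6. ⊥bis P2·P5 via (58.1,82.54): [(43.4433, 60.2865) (42.3727, 47.5382) (51.856, 37.5919) (98, 56.0736) (98, 99) (68.941, 99)]  |A|=2400.5724
7. ⊥bis P2·P6 via (62.395,43.985): [(43.4433, 60.2865) (42.4202, 48.1032) (65.9751, 43.2469) (98, 56.0736) (98, 99) (68.941, 99)]  |A|=2296.773
8. ⊥bis P2·P7 via (52.91,53.16): [(43.4433, 60.2865) (43.4163, 59.965) (66.4657, 43.4434) (98, 56.0736) (98, 99) (68.941, 99)]  |A|=2148.334
9. ⊥bis P2·P8 via (41.06,66.12): [(43.4433, 60.2865) (43.4163, 59.965) (66.4657, 43.4434) (98, 56.0736) (98, 99) (68.941, 99)]  |A|=2148.334
10. canonical 6-gon: [(43.4433, 60.2865) (43.4163, 59.965) (66.4657, 43.4434) (98, 56.0736) (98, 99) (68.941, 99)]
11. shoelace: 2148.334

Area of P2's cell: 2148.3340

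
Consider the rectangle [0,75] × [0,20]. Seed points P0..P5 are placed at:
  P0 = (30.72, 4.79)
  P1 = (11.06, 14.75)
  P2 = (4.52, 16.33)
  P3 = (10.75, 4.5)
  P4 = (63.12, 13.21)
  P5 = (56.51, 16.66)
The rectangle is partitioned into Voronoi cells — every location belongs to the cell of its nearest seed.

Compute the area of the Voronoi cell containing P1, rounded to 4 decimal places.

1. box [0,75]×[0,20]: [(0, 0) (75, 0) (75, 20) (0, 20)]
2. ⊥bis P1·P0 via (20.89,9.77): [(0, 0) (15.9404, 0) (26.0726, 20) (0, 20)]  |A|=420.1304
3. ⊥bis P1·P2 via (7.79,15.54): [(4.0357, 0) (15.9404, 0) (26.0726, 20) (8.8675, 20)]  |A|=291.0986
4. ⊥bis P1·P3 via (10.905,9.625): [(6.394, 9.7614) (20.667, 9.3298) (26.0726, 20) (8.8675, 20)]  |A|=165.393
5. ⊥bis P1·P4 via (37.09,13.98): [(6.394, 9.7614) (20.667, 9.3298) (26.0726, 20) (8.8675, 20)]  |A|=165.393
6. ⊥bis P1·P5 via (33.785,15.705): [(6.394, 9.7614) (20.667, 9.3298) (26.0726, 20) (8.8675, 20)]  |A|=165.393
7. canonical 4-gon: [(6.394, 9.7614) (20.667, 9.3298) (26.0726, 20) (8.8675, 20)]
8. shoelace: 165.393

Area of P1's cell: 165.3930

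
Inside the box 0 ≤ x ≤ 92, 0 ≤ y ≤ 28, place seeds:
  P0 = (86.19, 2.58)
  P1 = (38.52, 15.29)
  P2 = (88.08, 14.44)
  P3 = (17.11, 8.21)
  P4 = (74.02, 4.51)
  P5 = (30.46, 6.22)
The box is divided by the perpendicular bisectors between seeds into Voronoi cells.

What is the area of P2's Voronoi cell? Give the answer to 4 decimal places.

Area of P2's cell: 333.5365

1. box [0,92]×[0,28]: [(0, 0) (92, 0) (92, 28) (0, 28)]
2. ⊥bis P2·P0 via (87.135,8.51): [(0, 22.3958) (92, 7.7347) (92, 28) (0, 28)]  |A|=1189.9979
3. ⊥bis P2·P1 via (63.3,14.865): [(63.2563, 12.3153) (92, 7.7347) (92, 28) (63.5253, 28)]  |A|=514.5587
4. ⊥bis P2·P3 via (52.595,11.325): [(63.2563, 12.3153) (92, 7.7347) (92, 28) (63.5253, 28)]  |A|=514.5587
5. ⊥bis P2·P4 via (81.05,9.475): [(81.0463, 9.4803) (92, 7.7347) (92, 28) (67.9666, 28)]  |A|=333.5365
6. ⊥bis P2·P5 via (59.27,10.33): [(81.0463, 9.4803) (92, 7.7347) (92, 28) (67.9666, 28)]  |A|=333.5365
7. canonical 4-gon: [(81.0463, 9.4803) (92, 7.7347) (92, 28) (67.9666, 28)]
8. shoelace: 333.5365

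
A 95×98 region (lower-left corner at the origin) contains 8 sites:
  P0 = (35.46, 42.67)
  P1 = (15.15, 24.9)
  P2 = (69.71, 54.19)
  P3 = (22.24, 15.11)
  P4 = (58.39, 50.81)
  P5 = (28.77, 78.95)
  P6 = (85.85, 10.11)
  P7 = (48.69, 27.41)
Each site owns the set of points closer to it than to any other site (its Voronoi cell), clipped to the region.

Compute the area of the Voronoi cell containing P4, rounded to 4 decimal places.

1. box [0,95]×[0,98]: [(0, 0) (95, 0) (95, 98) (0, 98)]
2. ⊥bis P4·P0 via (46.925,46.74): [(63.5174, 0) (95, 0) (95, 98) (28.728, 98)]  |A|=4789.974
3. ⊥bis P4·P1 via (36.77,37.855): [(63.5174, 0) (95, 0) (95, 98) (28.728, 98)]  |A|=4789.974
4. ⊥bis P4·P2 via (64.05,52.5): [(63.5174, 0) (79.7258, 0) (50.4643, 98) (28.728, 98)]  |A|=1859.2891
5. ⊥bis P4·P3 via (40.315,32.96): [(58.2717, 14.777) (72.8647, 0) (79.7258, 0) (50.4643, 98) (28.728, 98)]  |A|=1790.2265
6. ⊥bis P4·P5 via (43.58,64.88): [(41.3272, 62.5087) (58.2717, 14.777) (72.8647, 0) (79.7258, 0) (56.3424, 78.3136)]  |A|=1210.2538
7. ⊥bis P4·P6 via (72.12,30.46): [(41.3272, 62.5087) (56.456, 19.8916) (70.8805, 29.6237) (56.3424, 78.3136)]  |A|=861.4148
8. ⊥bis P4·P7 via (53.54,39.11): [(41.3272, 62.5087) (48.9596, 41.0087) (70.0974, 32.2464) (56.3424, 78.3136)]  |A|=648.346
9. canonical 4-gon: [(41.3272, 62.5087) (48.9596, 41.0087) (70.0974, 32.2464) (56.3424, 78.3136)]
10. shoelace: 648.346

Area of P4's cell: 648.3460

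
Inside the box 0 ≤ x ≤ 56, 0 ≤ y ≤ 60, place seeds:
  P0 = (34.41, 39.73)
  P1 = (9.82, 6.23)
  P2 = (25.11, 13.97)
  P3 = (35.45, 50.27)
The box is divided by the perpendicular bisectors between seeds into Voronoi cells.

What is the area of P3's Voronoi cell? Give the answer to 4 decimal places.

Area of P3's cell: 801.7075

1. box [0,56]×[0,60]: [(0, 0) (56, 0) (56, 60) (0, 60)]
2. ⊥bis P3·P0 via (34.93,45): [(0, 48.4466) (56, 42.921) (56, 60) (0, 60)]  |A|=801.7075
3. ⊥bis P3·P1 via (22.635,28.25): [(0, 48.4466) (56, 42.921) (56, 60) (0, 60)]  |A|=801.7075
4. ⊥bis P3·P2 via (30.28,32.12): [(0, 48.4466) (56, 42.921) (56, 60) (0, 60)]  |A|=801.7075
5. canonical 4-gon: [(0, 48.4466) (56, 42.921) (56, 60) (0, 60)]
6. shoelace: 801.7075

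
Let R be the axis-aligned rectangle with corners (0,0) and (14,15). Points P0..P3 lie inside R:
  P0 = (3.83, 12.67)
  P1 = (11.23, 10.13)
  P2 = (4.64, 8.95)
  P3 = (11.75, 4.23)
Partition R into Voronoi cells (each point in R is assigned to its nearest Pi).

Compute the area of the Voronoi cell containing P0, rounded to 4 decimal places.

1. box [0,14]×[0,15]: [(0, 0) (14, 0) (14, 15) (0, 15)]
2. ⊥bis P0·P1 via (7.53,11.4): [(0, 0) (3.617, 0) (8.7657, 15) (0, 15)]  |A|=92.8703
3. ⊥bis P0·P2 via (4.235,10.81): [(0, 9.8879) (7.5773, 11.5378) (8.7657, 15) (0, 15)]  |A|=34.5425
4. ⊥bis P0·P3 via (7.79,8.45): [(0, 9.8879) (7.5773, 11.5378) (8.7657, 15) (0, 15)]  |A|=34.5425
5. canonical 4-gon: [(0, 9.8879) (7.5773, 11.5378) (8.7657, 15) (0, 15)]
6. shoelace: 34.5425

Area of P0's cell: 34.5425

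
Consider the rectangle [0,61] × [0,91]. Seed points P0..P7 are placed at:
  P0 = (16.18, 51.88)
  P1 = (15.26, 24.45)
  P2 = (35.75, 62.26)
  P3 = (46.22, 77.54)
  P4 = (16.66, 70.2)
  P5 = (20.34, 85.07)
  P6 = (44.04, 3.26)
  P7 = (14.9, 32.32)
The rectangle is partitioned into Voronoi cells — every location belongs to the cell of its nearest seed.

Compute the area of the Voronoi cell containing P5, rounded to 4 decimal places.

1. box [0,61]×[0,91]: [(0, 0) (61, 0) (61, 91) (0, 91)]
2. ⊥bis P5·P0 via (18.26,68.475): [(0, 70.7637) (61, 63.118) (61, 91) (0, 91)]  |A|=1467.6081
3. ⊥bis P5·P1 via (17.8,54.76): [(0, 70.7637) (61, 63.118) (61, 91) (0, 91)]  |A|=1467.6081
4. ⊥bis P5·P2 via (28.045,73.665): [(0, 70.7637) (20.0337, 68.2527) (53.7044, 91) (0, 91)]  |A|=813.519
5. ⊥bis P5·P3 via (33.28,81.305): [(0, 70.7637) (20.0337, 68.2527) (31.794, 76.1978) (36.1008, 91) (0, 91)]  |A|=683.2329
6. ⊥bis P5·P4 via (18.5,77.635): [(0, 82.2133) (29.7868, 74.8418) (31.794, 76.1978) (36.1008, 91) (0, 91)]  |A|=434.4617
7. ⊥bis P5·P6 via (32.19,44.165): [(0, 82.2133) (29.7868, 74.8418) (31.794, 76.1978) (36.1008, 91) (0, 91)]  |A|=434.4617
8. ⊥bis P5·P7 via (17.62,58.695): [(0, 82.2133) (29.7868, 74.8418) (31.794, 76.1978) (36.1008, 91) (0, 91)]  |A|=434.4617
9. canonical 5-gon: [(0, 82.2133) (29.7868, 74.8418) (31.794, 76.1978) (36.1008, 91) (0, 91)]
10. shoelace: 434.4617

Area of P5's cell: 434.4617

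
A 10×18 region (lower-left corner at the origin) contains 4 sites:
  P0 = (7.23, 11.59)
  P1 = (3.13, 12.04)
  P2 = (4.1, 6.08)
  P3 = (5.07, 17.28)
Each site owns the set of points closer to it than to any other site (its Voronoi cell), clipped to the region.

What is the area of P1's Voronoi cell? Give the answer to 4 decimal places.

Area of P1's cell: 32.7340

1. box [0,10]×[0,18]: [(0, 0) (10, 0) (10, 18) (0, 18)]
2. ⊥bis P1·P0 via (5.18,11.815): [(0, 0) (3.8832, 0) (5.8588, 18) (0, 18)]  |A|=87.6787
3. ⊥bis P1·P2 via (3.615,9.06): [(0, 8.4717) (4.9006, 9.2692) (5.8588, 18) (0, 18)]  |A|=48.9233
4. ⊥bis P1·P3 via (4.1,14.66): [(0, 16.1779) (0, 8.4717) (4.9006, 9.2692) (5.4379, 14.1647)]  |A|=32.734
5. canonical 4-gon: [(0, 16.1779) (0, 8.4717) (4.9006, 9.2692) (5.4379, 14.1647)]
6. shoelace: 32.734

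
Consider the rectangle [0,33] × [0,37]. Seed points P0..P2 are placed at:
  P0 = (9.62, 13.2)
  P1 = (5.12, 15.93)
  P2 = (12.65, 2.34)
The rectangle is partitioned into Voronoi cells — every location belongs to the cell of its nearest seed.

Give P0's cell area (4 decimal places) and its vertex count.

1. box [0,33]×[0,37]: [(0, 0) (33, 0) (33, 37) (0, 37)]
2. ⊥bis P0·P1 via (7.37,14.565): [(0, 2.4166) (0, 0) (33, 0) (33, 37) (20.9806, 37)]  |A|=858.2108
3. ⊥bis P0·P2 via (11.135,7.77): [(1.6407, 5.121) (33, 13.8705) (33, 37) (20.9806, 37)]  |A|=554.2473
4. canonical 4-gon: [(1.6407, 5.121) (33, 13.8705) (33, 37) (20.9806, 37)]
5. shoelace: 554.2473

Area of P0's cell: 554.2473 (4 vertices)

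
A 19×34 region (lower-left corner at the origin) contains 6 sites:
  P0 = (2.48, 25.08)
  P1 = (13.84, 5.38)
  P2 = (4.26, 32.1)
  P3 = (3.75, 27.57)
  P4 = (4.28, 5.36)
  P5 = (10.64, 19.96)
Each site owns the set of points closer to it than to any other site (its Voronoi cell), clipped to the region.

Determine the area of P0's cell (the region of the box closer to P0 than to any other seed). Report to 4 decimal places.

Area of P0's cell: 57.0015

1. box [0,19]×[0,34]: [(0, 0) (19, 0) (19, 34) (0, 34)]
2. ⊥bis P0·P1 via (8.16,15.23): [(0, 10.5245) (19, 21.4809) (19, 34) (0, 34)]  |A|=341.9485
3. ⊥bis P0·P2 via (3.37,28.59): [(0, 29.4445) (0, 10.5245) (19, 21.4809) (19, 24.6268)]  |A|=209.6262
4. ⊥bis P0·P3 via (3.115,26.325): [(0, 27.9138) (0, 10.5245) (16.002, 19.7521)]  |A|=139.1315
5. ⊥bis P0·P4 via (3.38,15.22): [(0, 27.9138) (0, 14.9115) (9.0383, 15.7365) (16.002, 19.7521)]  |A|=119.3062
6. ⊥bis P0·P5 via (6.56,22.52): [(7.5334, 24.0714) (0, 27.9138) (0, 14.9115) (1.8945, 15.0844)]  |A|=57.0015
7. canonical 4-gon: [(7.5334, 24.0714) (0, 27.9138) (0, 14.9115) (1.8945, 15.0844)]
8. shoelace: 57.0015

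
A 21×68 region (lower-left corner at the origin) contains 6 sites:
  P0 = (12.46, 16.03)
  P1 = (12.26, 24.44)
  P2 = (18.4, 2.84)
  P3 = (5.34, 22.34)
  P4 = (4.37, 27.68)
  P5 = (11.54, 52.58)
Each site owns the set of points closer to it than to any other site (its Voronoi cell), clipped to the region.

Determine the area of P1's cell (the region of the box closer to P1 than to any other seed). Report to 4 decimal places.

1. box [0,21]×[0,68]: [(0, 0) (21, 0) (21, 68) (0, 68)]
2. ⊥bis P1·P0 via (12.36,20.235): [(0, 19.9411) (21, 20.4405) (21, 68) (0, 68)]  |A|=1003.9939
3. ⊥bis P1·P2 via (15.33,13.64): [(0, 19.9411) (21, 20.4405) (21, 68) (0, 68)]  |A|=1003.9939
4. ⊥bis P1·P3 via (8.8,23.39): [(0, 52.3881) (9.7761, 20.1736) (21, 20.4405) (21, 68) (0, 68)]  |A|=845.3913
5. ⊥bis P1·P4 via (8.315,26.06): [(8.128, 25.6045) (9.7761, 20.1736) (21, 20.4405) (21, 56.9503)]  |A|=265.6765
6. ⊥bis P1·P5 via (11.9,38.51): [(13.4438, 38.5495) (8.128, 25.6045) (9.7761, 20.1736) (21, 20.4405) (21, 38.7428)]  |A|=196.8865
7. canonical 5-gon: [(13.4438, 38.5495) (8.128, 25.6045) (9.7761, 20.1736) (21, 20.4405) (21, 38.7428)]
8. shoelace: 196.8865

Area of P1's cell: 196.8865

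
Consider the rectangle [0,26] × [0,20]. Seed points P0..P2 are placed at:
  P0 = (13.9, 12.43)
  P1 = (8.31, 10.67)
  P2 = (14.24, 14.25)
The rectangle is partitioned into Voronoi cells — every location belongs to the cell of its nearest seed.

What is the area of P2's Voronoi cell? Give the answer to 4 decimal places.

Area of P2's cell: 127.1249

1. box [0,26]×[0,20]: [(0, 0) (26, 0) (26, 20) (0, 20)]
2. ⊥bis P2·P0 via (14.07,13.34): [(0, 15.9685) (26, 11.1113) (26, 20) (0, 20)]  |A|=167.9629
3. ⊥bis P2·P1 via (11.275,12.46): [(10.3209, 14.0404) (26, 11.1113) (26, 20) (6.723, 20)]  |A|=127.1249
4. canonical 4-gon: [(10.3209, 14.0404) (26, 11.1113) (26, 20) (6.723, 20)]
5. shoelace: 127.1249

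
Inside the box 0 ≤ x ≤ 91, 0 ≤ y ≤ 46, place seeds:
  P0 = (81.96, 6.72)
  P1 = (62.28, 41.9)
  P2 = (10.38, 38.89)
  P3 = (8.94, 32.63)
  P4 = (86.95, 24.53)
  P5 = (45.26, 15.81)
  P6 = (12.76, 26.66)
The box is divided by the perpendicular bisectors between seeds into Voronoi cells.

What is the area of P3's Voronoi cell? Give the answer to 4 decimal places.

Area of P3's cell: 134.1927

1. box [0,91]×[0,46]: [(0, 0) (91, 0) (91, 46) (0, 46)]
2. ⊥bis P3·P0 via (45.45,19.675): [(0, 0) (38.4686, 0) (54.791, 46) (0, 46)]  |A|=2144.9719
3. ⊥bis P3·P1 via (35.61,37.265): [(0, 0) (38.4686, 0) (40.897, 6.8436) (34.0919, 46) (0, 46)]  |A|=1739.7209
4. ⊥bis P3·P2 via (9.66,35.76): [(0, 37.9821) (0, 0) (38.4686, 0) (40.897, 6.8436) (36.9631, 29.4794)]  |A|=1309.9287
5. ⊥bis P3·P4 via (47.945,28.58): [(0, 37.9821) (0, 0) (38.4686, 0) (40.897, 6.8436) (36.9631, 29.4794)]  |A|=1309.9287
6. ⊥bis P3·P5 via (27.1,24.22): [(30.2507, 31.0235) (0, 37.9821) (0, 0) (15.8836, 0)]  |A|=820.8751
7. ⊥bis P3·P6 via (10.85,29.645): [(17.5649, 33.9416) (0, 37.9821) (0, 22.7025)]  |A|=134.1927
8. canonical 3-gon: [(17.5649, 33.9416) (0, 37.9821) (0, 22.7025)]
9. shoelace: 134.1927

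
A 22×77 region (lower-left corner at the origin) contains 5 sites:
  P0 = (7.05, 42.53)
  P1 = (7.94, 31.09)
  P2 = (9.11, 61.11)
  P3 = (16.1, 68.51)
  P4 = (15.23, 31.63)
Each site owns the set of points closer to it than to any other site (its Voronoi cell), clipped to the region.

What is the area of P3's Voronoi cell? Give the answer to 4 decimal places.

1. box [0,22]×[0,77]: [(0, 0) (22, 0) (22, 77) (0, 77)]
2. ⊥bis P3·P0 via (11.575,55.52): [(0, 59.5521) (22, 51.8885) (22, 77) (0, 77)]  |A|=468.1534
3. ⊥bis P3·P1 via (12.02,49.8): [(0, 59.5521) (22, 51.8885) (22, 77) (0, 77)]  |A|=468.1534
4. ⊥bis P3·P2 via (12.605,64.81): [(0, 76.7166) (22, 55.9355) (22, 77) (0, 77)]  |A|=234.8264
5. ⊥bis P3·P4 via (15.665,50.07): [(0, 76.7166) (22, 55.9355) (22, 77) (0, 77)]  |A|=234.8264
6. canonical 4-gon: [(0, 76.7166) (22, 55.9355) (22, 77) (0, 77)]
7. shoelace: 234.8264

Area of P3's cell: 234.8264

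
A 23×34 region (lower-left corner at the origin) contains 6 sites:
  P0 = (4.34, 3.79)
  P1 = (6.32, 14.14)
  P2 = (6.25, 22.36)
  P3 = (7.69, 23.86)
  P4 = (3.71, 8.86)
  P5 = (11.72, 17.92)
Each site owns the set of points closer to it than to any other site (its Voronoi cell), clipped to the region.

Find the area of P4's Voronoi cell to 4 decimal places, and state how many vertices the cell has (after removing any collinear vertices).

Area of P4's cell: 53.7444 (3 vertices)

1. box [0,23]×[0,34]: [(0, 0) (23, 0) (23, 34) (0, 34)]
2. ⊥bis P4·P0 via (4.025,6.325): [(0, 5.8249) (23, 8.6828) (23, 34) (0, 34)]  |A|=615.1615
3. ⊥bis P4·P1 via (5.015,11.5): [(0, 13.979) (0, 5.8249) (13.1821, 7.4629)]  |A|=53.7444
4. ⊥bis P4·P2 via (4.98,15.61): [(0, 13.979) (0, 5.8249) (13.1821, 7.4629)]  |A|=53.7444
5. ⊥bis P4·P3 via (5.7,16.36): [(0, 13.979) (0, 5.8249) (13.1821, 7.4629)]  |A|=53.7444
6. ⊥bis P4·P5 via (7.715,13.39): [(0, 13.979) (0, 5.8249) (13.1821, 7.4629)]  |A|=53.7444
7. canonical 3-gon: [(0, 13.979) (0, 5.8249) (13.1821, 7.4629)]
8. shoelace: 53.7444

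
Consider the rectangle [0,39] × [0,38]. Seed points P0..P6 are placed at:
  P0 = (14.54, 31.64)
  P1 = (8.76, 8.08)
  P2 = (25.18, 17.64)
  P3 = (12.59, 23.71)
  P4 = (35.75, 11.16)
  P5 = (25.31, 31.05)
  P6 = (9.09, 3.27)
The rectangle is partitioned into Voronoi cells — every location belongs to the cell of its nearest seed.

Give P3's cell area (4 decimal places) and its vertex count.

1. box [0,39]×[0,38]: [(0, 0) (39, 0) (39, 38) (0, 38)]
2. ⊥bis P3·P0 via (13.565,27.675): [(0, 31.0107) (0, 0) (39, 0) (39, 21.4205)]  |A|=1022.4074
3. ⊥bis P3·P1 via (10.675,15.895): [(0, 31.0107) (0, 18.5108) (39, 8.9542) (39, 21.4205)]  |A|=486.8396
4. ⊥bis P3·P2 via (18.885,20.675): [(21.3383, 25.7635) (0, 31.0107) (0, 18.5108) (15.9565, 14.6008)]  |A|=232.943
5. ⊥bis P3·P4 via (24.17,17.435): [(21.3383, 25.7635) (0, 31.0107) (0, 18.5108) (15.9565, 14.6008)]  |A|=232.943
6. ⊥bis P3·P5 via (18.95,27.38): [(20.6758, 24.3893) (19.6421, 26.1806) (0, 31.0107) (0, 18.5108) (15.9565, 14.6008)]  |A|=231.6393
7. ⊥bis P3·P6 via (10.84,13.49): [(20.6758, 24.3893) (19.6421, 26.1806) (0, 31.0107) (0, 18.5108) (15.9565, 14.6008)]  |A|=231.6393
8. canonical 5-gon: [(20.6758, 24.3893) (19.6421, 26.1806) (0, 31.0107) (0, 18.5108) (15.9565, 14.6008)]
9. shoelace: 231.6393

Area of P3's cell: 231.6393 (5 vertices)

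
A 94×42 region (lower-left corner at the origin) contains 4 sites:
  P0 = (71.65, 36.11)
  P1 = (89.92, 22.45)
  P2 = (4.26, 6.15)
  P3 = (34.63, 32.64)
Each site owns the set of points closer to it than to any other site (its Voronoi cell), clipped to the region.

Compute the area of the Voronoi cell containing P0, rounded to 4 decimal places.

1. box [0,94]×[0,42]: [(0, 0) (94, 0) (94, 42) (0, 42)]
2. ⊥bis P0·P1 via (80.785,29.28): [(0, 0) (58.8931, 0) (90.2954, 42) (0, 42)]  |A|=3132.959
3. ⊥bis P0·P2 via (37.955,21.13): [(47.3489, 0) (58.8931, 0) (90.2954, 42) (28.6767, 42)]  |A|=1536.4216
4. ⊥bis P0·P3 via (53.14,34.375): [(56.3621, 0) (58.8931, 0) (90.2954, 42) (52.4253, 42)]  |A|=848.4244
5. canonical 4-gon: [(56.3621, 0) (58.8931, 0) (90.2954, 42) (52.4253, 42)]
6. shoelace: 848.4244

Area of P0's cell: 848.4244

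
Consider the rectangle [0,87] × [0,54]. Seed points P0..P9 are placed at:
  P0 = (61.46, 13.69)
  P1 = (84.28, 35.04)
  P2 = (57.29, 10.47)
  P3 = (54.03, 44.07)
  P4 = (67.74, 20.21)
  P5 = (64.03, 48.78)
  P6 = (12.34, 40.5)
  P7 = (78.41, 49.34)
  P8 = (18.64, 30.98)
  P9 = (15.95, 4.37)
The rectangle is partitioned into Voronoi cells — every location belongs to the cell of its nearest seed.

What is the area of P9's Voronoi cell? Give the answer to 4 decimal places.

1. box [0,87]×[0,54]: [(0, 0) (87, 0) (87, 54) (0, 54)]
2. ⊥bis P9·P0 via (38.705,9.03): [(0, 0) (40.5543, 0) (29.4956, 54) (0, 54)]  |A|=1891.3457
3. ⊥bis P9·P1 via (50.115,19.705): [(0, 0) (40.5543, 0) (29.4956, 54) (0, 54)]  |A|=1891.3457
4. ⊥bis P9·P2 via (36.62,7.42): [(0, 0) (37.7149, 0) (30.3945, 49.6107) (29.4956, 54) (0, 54)]  |A|=1820.9139
5. ⊥bis P9·P3 via (34.99,24.22): [(0, 0) (37.7149, 0) (34.0011, 25.1686) (3.9431, 54) (0, 54)]  |A|=1449.4863
6. ⊥bis P9·P4 via (41.845,12.29): [(0, 0) (37.7149, 0) (34.0011, 25.1686) (3.9431, 54) (0, 54)]  |A|=1449.4863
7. ⊥bis P9·P5 via (39.99,26.575): [(0, 0) (37.7149, 0) (34.0011, 25.1686) (3.9431, 54) (0, 54)]  |A|=1449.4863
8. ⊥bis P9·P6 via (14.145,22.435): [(0, 21.0217) (0, 0) (37.7149, 0) (34.1101, 24.4299)]  |A|=819.2098
9. ⊥bis P9·P7 via (47.18,26.855): [(0, 21.0217) (0, 0) (37.7149, 0) (34.1101, 24.4299)]  |A|=819.2098
10. ⊥bis P9·P8 via (17.295,17.675): [(0, 19.4233) (0, 0) (37.7149, 0) (35.3765, 15.8471)]  |A|=642.4017
11. canonical 4-gon: [(0, 19.4233) (0, 0) (37.7149, 0) (35.3765, 15.8471)]
12. shoelace: 642.4017

Area of P9's cell: 642.4017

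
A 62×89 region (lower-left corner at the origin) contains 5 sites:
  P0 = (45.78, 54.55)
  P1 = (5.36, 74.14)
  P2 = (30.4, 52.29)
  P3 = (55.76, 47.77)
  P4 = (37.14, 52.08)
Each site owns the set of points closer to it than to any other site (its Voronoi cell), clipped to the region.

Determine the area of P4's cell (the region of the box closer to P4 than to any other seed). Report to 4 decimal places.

1. box [0,62]×[0,89]: [(0, 0) (62, 0) (62, 89) (0, 89)]
2. ⊥bis P4·P0 via (41.46,53.315): [(0, 0) (56.7017, 0) (31.2584, 89) (0, 89)]  |A|=3914.2226
3. ⊥bis P4·P1 via (21.25,63.11): [(0, 32.4969) (0, 0) (56.7017, 0) (33.5813, 80.8746)]  |A|=2838.5067
4. ⊥bis P4·P2 via (33.77,52.185): [(32.1441, 0) (56.7017, 0) (34.5575, 77.4598)]  |A|=951.1139
5. ⊥bis P4·P3 via (46.45,49.925): [(32.1441, 0) (34.8938, 0) (44.651, 42.153) (34.5575, 77.4598)]  |A|=491.4803
6. canonical 4-gon: [(32.1441, 0) (34.8938, 0) (44.651, 42.153) (34.5575, 77.4598)]
7. shoelace: 491.4803

Area of P4's cell: 491.4803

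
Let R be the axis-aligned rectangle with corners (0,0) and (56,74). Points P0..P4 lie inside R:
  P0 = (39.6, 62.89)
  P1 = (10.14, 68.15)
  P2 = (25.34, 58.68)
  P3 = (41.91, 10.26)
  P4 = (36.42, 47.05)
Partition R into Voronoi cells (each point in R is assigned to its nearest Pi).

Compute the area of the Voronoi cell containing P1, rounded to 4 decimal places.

Area of P1's cell: 475.2442

1. box [0,56]×[0,74]: [(0, 0) (56, 0) (56, 74) (0, 74)]
2. ⊥bis P1·P0 via (24.87,65.52): [(0, 0) (13.1716, 0) (26.3841, 74) (0, 74)]  |A|=1463.5597
3. ⊥bis P1·P2 via (17.74,63.415): [(0, 34.9411) (24.3347, 74) (0, 74)]  |A|=475.2442
4. ⊥bis P1·P3 via (26.025,39.205): [(0, 34.9411) (24.3347, 74) (0, 74)]  |A|=475.2442
5. ⊥bis P1·P4 via (23.28,57.6): [(0, 34.9411) (24.3347, 74) (0, 74)]  |A|=475.2442
6. canonical 3-gon: [(0, 34.9411) (24.3347, 74) (0, 74)]
7. shoelace: 475.2442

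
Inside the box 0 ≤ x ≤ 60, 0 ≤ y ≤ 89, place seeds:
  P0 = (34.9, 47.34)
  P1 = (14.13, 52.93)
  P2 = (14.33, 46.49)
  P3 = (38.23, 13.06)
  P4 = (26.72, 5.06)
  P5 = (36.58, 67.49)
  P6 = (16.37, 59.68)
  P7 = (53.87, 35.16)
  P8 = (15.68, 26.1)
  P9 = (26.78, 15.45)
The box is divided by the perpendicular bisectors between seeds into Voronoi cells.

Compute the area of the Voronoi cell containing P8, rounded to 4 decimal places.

1. box [0,60]×[0,89]: [(0, 0) (60, 0) (60, 89) (0, 89)]
2. ⊥bis P8·P0 via (25.29,36.72): [(0, 59.6048) (0, 0) (60, 0) (60, 5.311)]  |A|=1947.4763
3. ⊥bis P8·P1 via (14.905,39.515): [(21.7634, 39.9112) (0, 38.6539) (0, 0) (60, 0) (60, 5.311)]  |A|=1719.4949
4. ⊥bis P8·P2 via (15.005,36.295): [(25.0264, 36.9585) (0, 35.3015) (0, 0) (60, 0) (60, 5.311)]  |A|=1643.364
5. ⊥bis P8·P3 via (26.955,19.58): [(32.8898, 29.843) (25.0264, 36.9585) (0, 35.3015) (0, 0) (15.6325, 0)]  |A|=909.3423
6. ⊥bis P8·P4 via (21.2,15.58): [(26.1412, 18.1727) (32.8898, 29.843) (25.0264, 36.9585) (0, 35.3015) (0, 4.456)]  |A|=709.0568
7. ⊥bis P8·P5 via (26.13,46.795): [(26.1412, 18.1727) (32.8898, 29.843) (25.0264, 36.9585) (0, 35.3015) (0, 4.456)]  |A|=709.0568
8. ⊥bis P8·P6 via (16.025,42.89): [(26.1412, 18.1727) (32.8898, 29.843) (25.0264, 36.9585) (0, 35.3015) (0, 4.456)]  |A|=709.0568
9. ⊥bis P8·P7 via (34.775,30.63): [(26.1412, 18.1727) (32.8898, 29.843) (25.0264, 36.9585) (0, 35.3015) (0, 4.456)]  |A|=709.0568
10. ⊥bis P8·P9 via (21.23,20.775): [(11.2225, 10.3447) (31.3057, 31.2764) (25.0264, 36.9585) (0, 35.3015) (0, 4.456)]  |A|=617.4455
11. canonical 5-gon: [(11.2225, 10.3447) (31.3057, 31.2764) (25.0264, 36.9585) (0, 35.3015) (0, 4.456)]
12. shoelace: 617.4455

Area of P8's cell: 617.4455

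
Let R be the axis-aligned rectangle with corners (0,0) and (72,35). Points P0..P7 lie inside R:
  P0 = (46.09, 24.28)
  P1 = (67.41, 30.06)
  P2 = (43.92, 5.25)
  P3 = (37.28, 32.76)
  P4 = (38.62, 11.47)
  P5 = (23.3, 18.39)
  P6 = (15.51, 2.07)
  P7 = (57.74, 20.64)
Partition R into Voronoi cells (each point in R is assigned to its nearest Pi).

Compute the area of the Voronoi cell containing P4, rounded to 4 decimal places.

1. box [0,72]×[0,35]: [(0, 0) (72, 0) (72, 35) (0, 35)]
2. ⊥bis P4·P0 via (42.355,17.875): [(0, 0) (72, 0) (72, 0.5879) (12.988, 35) (0, 35)]  |A|=1504.6362
3. ⊥bis P4·P1 via (53.015,20.765): [(0, 0) (66.4232, 0) (62.4462, 6.159) (12.988, 35) (0, 35)]  |A|=1484.6541
4. ⊥bis P4·P2 via (41.27,8.36): [(0, 0) (31.4588, 0) (48.3404, 14.3847) (12.988, 35) (0, 35)]  |A|=1206.0964
5. ⊥bis P4·P3 via (37.95,22.115): [(0, 19.7264) (0, 0) (31.4588, 0) (48.3404, 14.3847) (35.3632, 21.9522)]  |A|=851.3023
6. ⊥bis P4·P5 via (30.96,14.93): [(34.0959, 21.8724) (24.2162, 0) (31.4588, 0) (48.3404, 14.3847) (35.3632, 21.9522)]  |A|=250.1746
7. ⊥bis P4·P6 via (27.065,6.77): [(34.0959, 21.8724) (27.1641, 6.5264) (29.8187, 0) (31.4588, 0) (48.3404, 14.3847) (35.3632, 21.9522)]  |A|=231.8925
8. ⊥bis P4·P7 via (48.18,16.055): [(34.0959, 21.8724) (27.1641, 6.5264) (29.8187, 0) (31.4588, 0) (48.3404, 14.3847) (35.3632, 21.9522)]  |A|=231.8925
9. canonical 6-gon: [(34.0959, 21.8724) (27.1641, 6.5264) (29.8187, 0) (31.4588, 0) (48.3404, 14.3847) (35.3632, 21.9522)]
10. shoelace: 231.8925

Area of P4's cell: 231.8925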